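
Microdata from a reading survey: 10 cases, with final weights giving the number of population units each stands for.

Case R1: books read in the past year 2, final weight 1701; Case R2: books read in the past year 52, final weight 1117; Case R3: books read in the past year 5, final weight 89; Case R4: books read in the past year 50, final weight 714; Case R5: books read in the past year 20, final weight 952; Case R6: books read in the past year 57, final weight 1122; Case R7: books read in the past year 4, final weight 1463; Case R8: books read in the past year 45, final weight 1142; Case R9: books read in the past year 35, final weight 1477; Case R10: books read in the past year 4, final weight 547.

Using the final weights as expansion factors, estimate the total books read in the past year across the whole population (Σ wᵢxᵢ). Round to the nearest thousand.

Weighted total = 2×1701 + 52×1117 + 5×89 + 50×714 + 20×952 + 57×1122 + 4×1463 + 45×1142 + 35×1477 + 4×547
  = 291750

292000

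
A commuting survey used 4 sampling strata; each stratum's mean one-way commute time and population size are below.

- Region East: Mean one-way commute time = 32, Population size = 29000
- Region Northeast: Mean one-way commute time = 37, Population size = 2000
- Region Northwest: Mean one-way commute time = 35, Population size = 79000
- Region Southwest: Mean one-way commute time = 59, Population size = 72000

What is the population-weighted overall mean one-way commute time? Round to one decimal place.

44.0

Σ Nₕ·x̄ₕ = 32×29000 + 37×2000 + 35×79000 + 59×72000
  = 928000 + 74000 + 2765000 + 4248000 = 8015000
Σ Nₕ = 29000 + 2000 + 79000 + 72000 = 182000
Overall mean = 8015000 / 182000 = 44.038462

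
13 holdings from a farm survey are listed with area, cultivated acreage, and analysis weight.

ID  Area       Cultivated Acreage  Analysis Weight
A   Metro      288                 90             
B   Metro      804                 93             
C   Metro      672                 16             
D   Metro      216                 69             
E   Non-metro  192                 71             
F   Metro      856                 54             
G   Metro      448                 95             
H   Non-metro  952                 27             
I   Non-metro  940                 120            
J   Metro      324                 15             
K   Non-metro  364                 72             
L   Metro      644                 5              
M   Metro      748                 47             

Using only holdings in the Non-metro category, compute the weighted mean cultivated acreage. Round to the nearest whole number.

Non-metro rows: E, H, I, K
Weighted sum = 192×71 + 952×27 + 940×120 + 364×72
  = 178344
Sum of weights = 71 + 27 + 120 + 72 = 290
Weighted mean = 178344 / 290 = 614.97931

615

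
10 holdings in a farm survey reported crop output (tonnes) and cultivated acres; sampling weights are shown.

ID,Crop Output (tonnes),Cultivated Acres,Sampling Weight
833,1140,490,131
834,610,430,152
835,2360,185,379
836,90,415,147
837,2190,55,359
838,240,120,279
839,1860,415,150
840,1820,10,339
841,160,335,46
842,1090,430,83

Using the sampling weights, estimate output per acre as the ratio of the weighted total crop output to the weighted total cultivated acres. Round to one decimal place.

Σ wᵢ·y = 1140×131 + 610×152 + 2360×379 + 90×147 + 2190×359 + 240×279 + 1860×150 + 1820×339 + 160×46 + 1090×83
  = 149340 + 92720 + 894440 + 13230 + 786210 + 66960 + 279000 + 616980 + 7360 + 90470 = 2996710
Σ wᵢ·x = 490×131 + 430×152 + 185×379 + 415×147 + 55×359 + 120×279 + 415×150 + 10×339 + 335×46 + 430×83
  = 64190 + 65360 + 70115 + 61005 + 19745 + 33480 + 62250 + 3390 + 15410 + 35690 = 430635
Ratio = 2996710 / 430635 = 6.9588166

7.0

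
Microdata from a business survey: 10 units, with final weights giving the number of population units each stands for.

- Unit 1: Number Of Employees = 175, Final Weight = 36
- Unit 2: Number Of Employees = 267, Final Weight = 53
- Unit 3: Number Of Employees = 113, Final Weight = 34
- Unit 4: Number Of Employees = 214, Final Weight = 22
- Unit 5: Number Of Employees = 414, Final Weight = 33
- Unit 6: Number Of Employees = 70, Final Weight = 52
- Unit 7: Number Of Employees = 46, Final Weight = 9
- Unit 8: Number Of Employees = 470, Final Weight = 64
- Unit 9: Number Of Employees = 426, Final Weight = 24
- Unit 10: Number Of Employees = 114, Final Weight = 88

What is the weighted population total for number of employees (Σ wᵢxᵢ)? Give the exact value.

97053

Weighted total = 175×36 + 267×53 + 113×34 + 214×22 + 414×33 + 70×52 + 46×9 + 470×64 + 426×24 + 114×88
  = 97053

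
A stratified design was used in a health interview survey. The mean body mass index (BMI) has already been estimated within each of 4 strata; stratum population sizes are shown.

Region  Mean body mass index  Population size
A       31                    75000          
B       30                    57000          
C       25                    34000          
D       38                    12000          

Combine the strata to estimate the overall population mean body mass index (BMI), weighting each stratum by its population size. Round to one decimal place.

Σ Nₕ·x̄ₕ = 5341000
Σ Nₕ = 75000 + 57000 + 34000 + 12000 = 178000
Overall mean = 5341000 / 178000 = 30.005618

30.0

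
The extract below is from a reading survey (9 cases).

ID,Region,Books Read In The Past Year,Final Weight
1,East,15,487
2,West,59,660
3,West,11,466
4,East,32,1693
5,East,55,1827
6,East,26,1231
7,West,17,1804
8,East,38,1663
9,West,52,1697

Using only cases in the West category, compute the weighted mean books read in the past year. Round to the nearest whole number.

35

West rows: 2, 3, 7, 9
Weighted sum = 162978
Sum of weights = 660 + 466 + 1804 + 1697 = 4627
Weighted mean = 162978 / 4627 = 35.223255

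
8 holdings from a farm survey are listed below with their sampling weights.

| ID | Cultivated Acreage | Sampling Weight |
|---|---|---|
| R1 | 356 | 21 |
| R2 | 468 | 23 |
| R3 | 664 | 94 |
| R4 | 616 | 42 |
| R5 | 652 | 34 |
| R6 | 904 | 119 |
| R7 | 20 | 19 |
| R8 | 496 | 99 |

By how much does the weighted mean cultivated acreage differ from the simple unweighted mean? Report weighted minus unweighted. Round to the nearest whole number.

Unweighted sum = 356 + 468 + 664 + 616 + 652 + 904 + 20 + 496 = 4176
Unweighted mean = 4176 / 8 = 522
Weighted sum = 356×21 + 468×23 + 664×94 + 616×42 + 652×34 + 904×119 + 20×19 + 496×99
  = 7476 + 10764 + 62416 + 25872 + 22168 + 107576 + 380 + 49104 = 285756
Sum of weights = 451
Weighted mean = 285756 / 451 = 633.60532
Difference (weighted minus unweighted) = 111.60532

112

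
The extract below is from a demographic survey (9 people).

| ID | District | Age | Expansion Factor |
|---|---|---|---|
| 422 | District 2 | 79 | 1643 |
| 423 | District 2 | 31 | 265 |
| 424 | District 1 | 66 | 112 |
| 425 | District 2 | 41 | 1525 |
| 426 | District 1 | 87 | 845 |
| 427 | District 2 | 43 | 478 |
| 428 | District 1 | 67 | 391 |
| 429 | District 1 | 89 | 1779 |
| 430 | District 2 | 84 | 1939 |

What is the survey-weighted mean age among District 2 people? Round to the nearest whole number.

District 2 rows: 422, 423, 425, 427, 430
Weighted sum = 79×1643 + 31×265 + 41×1525 + 43×478 + 84×1939
  = 383967
Sum of weights = 1643 + 265 + 1525 + 478 + 1939 = 5850
Weighted mean = 383967 / 5850 = 65.635385

66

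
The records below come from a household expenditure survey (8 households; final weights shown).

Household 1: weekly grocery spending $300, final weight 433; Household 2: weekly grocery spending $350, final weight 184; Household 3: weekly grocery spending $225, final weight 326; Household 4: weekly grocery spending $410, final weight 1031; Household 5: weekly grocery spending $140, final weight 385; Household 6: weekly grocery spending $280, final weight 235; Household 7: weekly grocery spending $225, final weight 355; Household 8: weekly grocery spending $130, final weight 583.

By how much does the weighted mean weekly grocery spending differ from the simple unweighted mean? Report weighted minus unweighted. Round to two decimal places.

15.92

Unweighted sum = 300 + 350 + 225 + 410 + 140 + 280 + 225 + 130 = 2060
Unweighted mean = 2060 / 8 = 257.5
Weighted sum = 300×433 + 350×184 + 225×326 + 410×1031 + 140×385 + 280×235 + 225×355 + 130×583
  = 965725
Sum of weights = 433 + 184 + 326 + 1031 + 385 + 235 + 355 + 583 = 3532
Weighted mean = 965725 / 3532 = 273.42157
Difference (weighted minus unweighted) = 15.921574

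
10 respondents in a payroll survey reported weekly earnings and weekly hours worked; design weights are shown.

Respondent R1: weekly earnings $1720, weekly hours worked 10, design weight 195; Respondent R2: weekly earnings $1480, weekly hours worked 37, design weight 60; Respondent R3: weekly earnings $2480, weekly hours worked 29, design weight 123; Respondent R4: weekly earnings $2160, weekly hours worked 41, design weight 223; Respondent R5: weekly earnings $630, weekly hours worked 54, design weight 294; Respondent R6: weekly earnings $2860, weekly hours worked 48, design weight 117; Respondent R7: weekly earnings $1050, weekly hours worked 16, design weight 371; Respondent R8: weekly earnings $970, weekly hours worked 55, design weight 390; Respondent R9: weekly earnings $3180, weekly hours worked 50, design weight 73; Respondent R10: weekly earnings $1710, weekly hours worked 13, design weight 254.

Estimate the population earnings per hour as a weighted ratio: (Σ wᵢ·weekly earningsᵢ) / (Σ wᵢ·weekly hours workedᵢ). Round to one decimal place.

43.5

Σ wᵢ·y = 1720×195 + 1480×60 + 2480×123 + 2160×223 + 630×294 + 2860×117 + 1050×371 + 970×390 + 3180×73 + 1710×254
  = 335400 + 88800 + 305040 + 481680 + 185220 + 334620 + 389550 + 378300 + 232140 + 434340 = 3165090
Σ wᵢ·x = 72710
Ratio = 3165090 / 72710 = 43.530326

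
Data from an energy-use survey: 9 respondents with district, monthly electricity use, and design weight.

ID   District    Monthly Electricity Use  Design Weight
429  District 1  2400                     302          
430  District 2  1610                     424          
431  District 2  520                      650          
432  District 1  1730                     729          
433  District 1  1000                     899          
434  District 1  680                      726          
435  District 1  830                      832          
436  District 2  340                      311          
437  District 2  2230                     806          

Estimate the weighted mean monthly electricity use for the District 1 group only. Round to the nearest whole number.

1167

District 1 rows: 429, 432, 433, 434, 435
Weighted sum = 2400×302 + 1730×729 + 1000×899 + 680×726 + 830×832
  = 724800 + 1261170 + 899000 + 493680 + 690560 = 4069210
Sum of weights = 302 + 729 + 899 + 726 + 832 = 3488
Weighted mean = 4069210 / 3488 = 1166.6313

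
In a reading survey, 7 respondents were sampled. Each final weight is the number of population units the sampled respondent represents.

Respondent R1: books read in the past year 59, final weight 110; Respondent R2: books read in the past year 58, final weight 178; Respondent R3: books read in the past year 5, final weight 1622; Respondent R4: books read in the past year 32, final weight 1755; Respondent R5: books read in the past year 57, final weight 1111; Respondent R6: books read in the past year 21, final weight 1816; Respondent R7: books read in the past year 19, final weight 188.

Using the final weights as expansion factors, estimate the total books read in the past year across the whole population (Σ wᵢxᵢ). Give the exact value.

Weighted total = 59×110 + 58×178 + 5×1622 + 32×1755 + 57×1111 + 21×1816 + 19×188
  = 186119

186119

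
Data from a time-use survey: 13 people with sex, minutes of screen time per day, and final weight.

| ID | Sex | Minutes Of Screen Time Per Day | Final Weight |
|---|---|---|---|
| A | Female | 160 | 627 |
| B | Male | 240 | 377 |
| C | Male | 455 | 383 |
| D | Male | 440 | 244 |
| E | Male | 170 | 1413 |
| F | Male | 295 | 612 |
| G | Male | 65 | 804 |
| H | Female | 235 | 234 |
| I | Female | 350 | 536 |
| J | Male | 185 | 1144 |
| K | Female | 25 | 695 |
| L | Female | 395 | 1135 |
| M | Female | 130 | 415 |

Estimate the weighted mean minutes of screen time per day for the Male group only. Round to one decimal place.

Male rows: B, C, D, E, F, G, J
Weighted sum = 240×377 + 455×383 + 440×244 + 170×1413 + 295×612 + 65×804 + 185×1144
  = 90480 + 174265 + 107360 + 240210 + 180540 + 52260 + 211640 = 1056755
Sum of weights = 377 + 383 + 244 + 1413 + 612 + 804 + 1144 = 4977
Weighted mean = 1056755 / 4977 = 212.32771

212.3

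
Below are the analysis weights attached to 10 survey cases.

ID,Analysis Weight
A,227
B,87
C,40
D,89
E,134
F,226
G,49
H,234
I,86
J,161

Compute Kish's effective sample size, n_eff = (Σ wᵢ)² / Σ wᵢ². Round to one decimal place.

7.8

Σ wᵢ = 227 + 87 + 40 + 89 + 134 + 226 + 49 + 234 + 86 + 161 = 1333
Σ wᵢ² = 51529 + 7569 + 1600 + 7921 + 17956 + 51076 + 2401 + 54756 + 7396 + 25921 = 228125
n_eff = 1333² / 228125 = 1776889 / 228125 = 7.7891025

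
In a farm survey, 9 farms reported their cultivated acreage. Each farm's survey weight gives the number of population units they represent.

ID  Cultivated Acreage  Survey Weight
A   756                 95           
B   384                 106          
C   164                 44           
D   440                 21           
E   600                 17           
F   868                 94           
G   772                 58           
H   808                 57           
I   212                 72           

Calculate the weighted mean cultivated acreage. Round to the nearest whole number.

Weighted sum = 756×95 + 384×106 + 164×44 + 440×21 + 600×17 + 868×94 + 772×58 + 808×57 + 212×72
  = 71820 + 40704 + 7216 + 9240 + 10200 + 81592 + 44776 + 46056 + 15264 = 326868
Sum of weights = 95 + 106 + 44 + 21 + 17 + 94 + 58 + 57 + 72 = 564
Weighted mean = 326868 / 564 = 579.55319

580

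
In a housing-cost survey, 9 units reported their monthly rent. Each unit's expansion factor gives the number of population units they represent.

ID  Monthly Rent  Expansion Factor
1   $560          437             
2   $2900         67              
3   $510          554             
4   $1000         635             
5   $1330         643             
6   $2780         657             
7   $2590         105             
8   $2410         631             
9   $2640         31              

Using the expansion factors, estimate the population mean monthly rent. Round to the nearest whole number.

Weighted sum = 560×437 + 2900×67 + 510×554 + 1000×635 + 1330×643 + 2780×657 + 2590×105 + 2410×631 + 2640×31
  = 244720 + 194300 + 282540 + 635000 + 855190 + 1826460 + 271950 + 1520710 + 81840 = 5912710
Sum of weights = 437 + 67 + 554 + 635 + 643 + 657 + 105 + 631 + 31 = 3760
Weighted mean = 5912710 / 3760 = 1572.5293

1573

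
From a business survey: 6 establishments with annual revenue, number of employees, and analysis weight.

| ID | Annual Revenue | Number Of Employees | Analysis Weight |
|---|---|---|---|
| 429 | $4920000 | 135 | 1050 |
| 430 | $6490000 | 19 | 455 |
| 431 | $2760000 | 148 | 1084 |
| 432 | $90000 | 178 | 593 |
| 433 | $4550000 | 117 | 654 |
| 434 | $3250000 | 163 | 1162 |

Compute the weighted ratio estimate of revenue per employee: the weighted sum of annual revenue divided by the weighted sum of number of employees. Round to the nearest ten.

Σ wᵢ·y = 4920000×1050 + 6490000×455 + 2760000×1084 + 90000×593 + 4550000×654 + 3250000×1162
  = 5166000000 + 2952950000 + 2991840000 + 53370000 + 2975700000 + 3776500000 = 17916360000
Σ wᵢ·x = 135×1050 + 19×455 + 148×1084 + 178×593 + 117×654 + 163×1162
  = 141750 + 8645 + 160432 + 105554 + 76518 + 189406 = 682305
Ratio = 17916360000 / 682305 = 26258.579

26260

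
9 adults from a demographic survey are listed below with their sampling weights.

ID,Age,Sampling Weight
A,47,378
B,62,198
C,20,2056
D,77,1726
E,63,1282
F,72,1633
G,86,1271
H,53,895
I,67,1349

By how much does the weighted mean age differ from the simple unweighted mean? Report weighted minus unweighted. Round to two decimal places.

-0.57

Unweighted sum = 47 + 62 + 20 + 77 + 63 + 72 + 86 + 53 + 67 = 547
Unweighted mean = 547 / 9 = 60.777778
Weighted sum = 47×378 + 62×198 + 20×2056 + 77×1726 + 63×1282 + 72×1633 + 86×1271 + 53×895 + 67×1349
  = 17766 + 12276 + 41120 + 132902 + 80766 + 117576 + 109306 + 47435 + 90383 = 649530
Sum of weights = 378 + 198 + 2056 + 1726 + 1282 + 1633 + 1271 + 895 + 1349 = 10788
Weighted mean = 649530 / 10788 = 60.208565
Difference (weighted minus unweighted) = -0.56921271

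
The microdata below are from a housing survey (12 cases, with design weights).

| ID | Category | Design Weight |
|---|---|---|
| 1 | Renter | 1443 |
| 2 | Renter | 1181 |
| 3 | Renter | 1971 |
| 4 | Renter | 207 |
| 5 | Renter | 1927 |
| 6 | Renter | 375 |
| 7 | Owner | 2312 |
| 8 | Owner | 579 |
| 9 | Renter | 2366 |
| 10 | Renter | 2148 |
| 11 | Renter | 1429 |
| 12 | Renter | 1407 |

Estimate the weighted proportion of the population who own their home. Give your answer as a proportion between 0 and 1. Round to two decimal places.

Sum of weights for 'Owner' = 2312 + 579 = 2891
Total weight = 17345
Weighted proportion = 2891 / 17345 = 0.16667628

0.17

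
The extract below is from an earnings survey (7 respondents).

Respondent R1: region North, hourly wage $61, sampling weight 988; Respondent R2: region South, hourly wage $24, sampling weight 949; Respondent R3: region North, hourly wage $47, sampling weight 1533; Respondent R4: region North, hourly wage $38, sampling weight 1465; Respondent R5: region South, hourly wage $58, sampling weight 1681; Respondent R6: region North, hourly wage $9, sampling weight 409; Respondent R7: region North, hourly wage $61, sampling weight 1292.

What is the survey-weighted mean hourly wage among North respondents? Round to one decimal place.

North rows: R1, R3, R4, R6, R7
Weighted sum = 61×988 + 47×1533 + 38×1465 + 9×409 + 61×1292
  = 270482
Sum of weights = 988 + 1533 + 1465 + 409 + 1292 = 5687
Weighted mean = 270482 / 5687 = 47.561456

47.6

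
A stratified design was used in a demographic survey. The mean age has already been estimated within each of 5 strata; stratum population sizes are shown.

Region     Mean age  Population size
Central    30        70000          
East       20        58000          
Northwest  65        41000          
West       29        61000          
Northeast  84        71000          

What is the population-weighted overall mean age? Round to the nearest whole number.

45

Σ Nₕ·x̄ₕ = 13658000
Σ Nₕ = 70000 + 58000 + 41000 + 61000 + 71000 = 301000
Overall mean = 13658000 / 301000 = 45.375415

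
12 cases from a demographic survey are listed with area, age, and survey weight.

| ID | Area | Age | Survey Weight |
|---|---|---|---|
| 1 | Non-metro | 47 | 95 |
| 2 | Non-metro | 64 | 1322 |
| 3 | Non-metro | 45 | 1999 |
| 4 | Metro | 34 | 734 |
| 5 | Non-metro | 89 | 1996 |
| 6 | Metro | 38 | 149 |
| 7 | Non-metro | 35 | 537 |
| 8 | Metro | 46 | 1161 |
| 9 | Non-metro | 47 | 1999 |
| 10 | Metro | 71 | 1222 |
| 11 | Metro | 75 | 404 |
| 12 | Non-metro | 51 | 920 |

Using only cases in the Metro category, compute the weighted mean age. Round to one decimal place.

Metro rows: 4, 6, 8, 10, 11
Weighted sum = 34×734 + 38×149 + 46×1161 + 71×1222 + 75×404
  = 24956 + 5662 + 53406 + 86762 + 30300 = 201086
Sum of weights = 734 + 149 + 1161 + 1222 + 404 = 3670
Weighted mean = 201086 / 3670 = 54.791826

54.8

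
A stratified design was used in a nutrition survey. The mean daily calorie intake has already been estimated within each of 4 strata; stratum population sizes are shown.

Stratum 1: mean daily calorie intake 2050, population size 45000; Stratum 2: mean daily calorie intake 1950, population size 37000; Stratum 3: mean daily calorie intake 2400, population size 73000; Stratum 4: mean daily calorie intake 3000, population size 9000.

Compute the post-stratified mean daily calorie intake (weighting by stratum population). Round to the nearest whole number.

Σ Nₕ·x̄ₕ = 2050×45000 + 1950×37000 + 2400×73000 + 3000×9000
  = 366600000
Σ Nₕ = 45000 + 37000 + 73000 + 9000 = 164000
Overall mean = 366600000 / 164000 = 2235.3659

2235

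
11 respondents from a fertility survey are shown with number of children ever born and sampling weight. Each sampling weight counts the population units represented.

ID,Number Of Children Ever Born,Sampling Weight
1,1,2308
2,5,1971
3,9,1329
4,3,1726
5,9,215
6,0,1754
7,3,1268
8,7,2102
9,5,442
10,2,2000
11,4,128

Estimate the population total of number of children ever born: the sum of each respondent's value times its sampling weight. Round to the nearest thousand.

56000

Weighted total = 1×2308 + 5×1971 + 9×1329 + 3×1726 + 9×215 + 0×1754 + 3×1268 + 7×2102 + 5×442 + 2×2000 + 4×128
  = 2308 + 9855 + 11961 + 5178 + 1935 + 0 + 3804 + 14714 + 2210 + 4000 + 512 = 56477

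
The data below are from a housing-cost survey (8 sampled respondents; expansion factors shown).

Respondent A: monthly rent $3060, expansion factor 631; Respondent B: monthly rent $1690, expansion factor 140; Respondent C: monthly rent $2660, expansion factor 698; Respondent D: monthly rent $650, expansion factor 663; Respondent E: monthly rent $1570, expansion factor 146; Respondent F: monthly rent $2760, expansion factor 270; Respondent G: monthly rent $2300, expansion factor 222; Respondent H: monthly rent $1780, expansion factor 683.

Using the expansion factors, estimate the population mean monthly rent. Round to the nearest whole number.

2072

Weighted sum = 3060×631 + 1690×140 + 2660×698 + 650×663 + 1570×146 + 2760×270 + 2300×222 + 1780×683
  = 1930860 + 236600 + 1856680 + 430950 + 229220 + 745200 + 510600 + 1215740 = 7155850
Sum of weights = 631 + 140 + 698 + 663 + 146 + 270 + 222 + 683 = 3453
Weighted mean = 7155850 / 3453 = 2072.3574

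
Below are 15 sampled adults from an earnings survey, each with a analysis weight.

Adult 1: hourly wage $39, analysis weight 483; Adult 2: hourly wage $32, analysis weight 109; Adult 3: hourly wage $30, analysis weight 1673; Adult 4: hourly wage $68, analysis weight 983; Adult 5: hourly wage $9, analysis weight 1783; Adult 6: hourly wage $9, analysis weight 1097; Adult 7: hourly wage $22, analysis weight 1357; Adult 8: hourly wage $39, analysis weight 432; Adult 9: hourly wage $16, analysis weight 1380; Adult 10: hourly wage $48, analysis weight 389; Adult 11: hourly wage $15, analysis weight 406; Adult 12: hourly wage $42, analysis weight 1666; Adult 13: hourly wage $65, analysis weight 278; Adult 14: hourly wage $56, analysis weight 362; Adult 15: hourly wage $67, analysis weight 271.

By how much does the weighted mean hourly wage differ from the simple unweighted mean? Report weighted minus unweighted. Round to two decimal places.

Unweighted sum = 557
Unweighted mean = 557 / 15 = 37.133333
Weighted sum = 385294
Sum of weights = 12669
Weighted mean = 385294 / 12669 = 30.412345
Difference (weighted minus unweighted) = -6.7209882

-6.72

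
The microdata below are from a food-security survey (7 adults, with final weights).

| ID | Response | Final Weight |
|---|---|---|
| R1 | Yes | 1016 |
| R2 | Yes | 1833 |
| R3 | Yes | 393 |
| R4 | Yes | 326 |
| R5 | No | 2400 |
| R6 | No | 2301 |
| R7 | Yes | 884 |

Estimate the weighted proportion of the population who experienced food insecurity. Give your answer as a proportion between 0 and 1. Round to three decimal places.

0.486

Sum of weights for 'Yes' = 1016 + 1833 + 393 + 326 + 884 = 4452
Total weight = 1016 + 1833 + 393 + 326 + 2400 + 2301 + 884 = 9153
Weighted proportion = 4452 / 9153 = 0.4863979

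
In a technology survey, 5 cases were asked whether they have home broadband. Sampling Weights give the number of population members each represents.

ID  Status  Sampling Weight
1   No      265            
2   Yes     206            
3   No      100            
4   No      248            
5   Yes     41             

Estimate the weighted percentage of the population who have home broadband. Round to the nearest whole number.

Sum of weights for 'Yes' = 206 + 41 = 247
Total weight = 265 + 206 + 100 + 248 + 41 = 860
Weighted proportion = 247 / 860 = 0.2872093 → 28.72093%

29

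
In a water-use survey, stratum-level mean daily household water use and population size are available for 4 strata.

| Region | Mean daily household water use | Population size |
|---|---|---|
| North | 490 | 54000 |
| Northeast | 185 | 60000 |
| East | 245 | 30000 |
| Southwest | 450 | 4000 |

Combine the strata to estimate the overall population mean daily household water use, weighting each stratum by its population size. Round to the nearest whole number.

316

Σ Nₕ·x̄ₕ = 490×54000 + 185×60000 + 245×30000 + 450×4000
  = 26460000 + 11100000 + 7350000 + 1800000 = 46710000
Σ Nₕ = 54000 + 60000 + 30000 + 4000 = 148000
Overall mean = 46710000 / 148000 = 315.60811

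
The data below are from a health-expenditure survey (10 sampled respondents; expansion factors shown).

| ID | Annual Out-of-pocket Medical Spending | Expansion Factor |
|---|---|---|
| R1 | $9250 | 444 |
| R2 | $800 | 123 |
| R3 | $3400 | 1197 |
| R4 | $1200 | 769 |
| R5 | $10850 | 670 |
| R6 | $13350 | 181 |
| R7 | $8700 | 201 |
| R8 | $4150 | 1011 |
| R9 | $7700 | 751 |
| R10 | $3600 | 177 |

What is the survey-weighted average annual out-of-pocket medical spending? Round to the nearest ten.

Weighted sum = 9250×444 + 800×123 + 3400×1197 + 1200×769 + 10850×670 + 13350×181 + 8700×201 + 4150×1011 + 7700×751 + 3600×177
  = 4107000 + 98400 + 4069800 + 922800 + 7269500 + 2416350 + 1748700 + 4195650 + 5782700 + 637200 = 31248100
Sum of weights = 444 + 123 + 1197 + 769 + 670 + 181 + 201 + 1011 + 751 + 177 = 5524
Weighted mean = 31248100 / 5524 = 5656.7886

5660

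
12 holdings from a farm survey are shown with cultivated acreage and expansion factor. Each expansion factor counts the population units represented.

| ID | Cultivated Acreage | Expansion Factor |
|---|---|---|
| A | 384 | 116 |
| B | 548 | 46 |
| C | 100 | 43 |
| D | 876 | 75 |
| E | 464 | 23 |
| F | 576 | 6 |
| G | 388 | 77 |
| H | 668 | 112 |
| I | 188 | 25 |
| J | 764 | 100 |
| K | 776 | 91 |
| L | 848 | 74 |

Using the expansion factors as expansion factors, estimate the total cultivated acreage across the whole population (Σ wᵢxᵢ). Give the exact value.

473040

Weighted total = 384×116 + 548×46 + 100×43 + 876×75 + 464×23 + 576×6 + 388×77 + 668×112 + 188×25 + 764×100 + 776×91 + 848×74
  = 44544 + 25208 + 4300 + 65700 + 10672 + 3456 + 29876 + 74816 + 4700 + 76400 + 70616 + 62752 = 473040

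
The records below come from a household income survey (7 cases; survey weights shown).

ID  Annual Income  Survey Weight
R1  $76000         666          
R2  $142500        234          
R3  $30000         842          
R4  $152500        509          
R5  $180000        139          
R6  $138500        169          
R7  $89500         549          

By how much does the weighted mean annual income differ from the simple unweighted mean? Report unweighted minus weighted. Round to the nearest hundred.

24100

Unweighted sum = 76000 + 142500 + 30000 + 152500 + 180000 + 138500 + 89500 = 809000
Unweighted mean = 809000 / 7 = 115571.43
Weighted sum = 76000×666 + 142500×234 + 30000×842 + 152500×509 + 180000×139 + 138500×169 + 89500×549
  = 284405500
Sum of weights = 666 + 234 + 842 + 509 + 139 + 169 + 549 = 3108
Weighted mean = 284405500 / 3108 = 91507.561
Difference (unweighted minus weighted) = 24063.867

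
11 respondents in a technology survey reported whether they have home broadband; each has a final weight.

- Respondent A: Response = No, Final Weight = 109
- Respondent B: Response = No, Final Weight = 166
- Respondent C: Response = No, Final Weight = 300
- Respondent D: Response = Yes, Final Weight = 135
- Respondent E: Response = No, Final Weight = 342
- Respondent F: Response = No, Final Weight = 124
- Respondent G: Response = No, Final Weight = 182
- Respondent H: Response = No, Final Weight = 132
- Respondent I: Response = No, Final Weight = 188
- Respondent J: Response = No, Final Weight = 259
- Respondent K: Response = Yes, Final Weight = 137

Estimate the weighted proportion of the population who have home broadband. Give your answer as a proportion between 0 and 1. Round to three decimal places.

0.131

Sum of weights for 'Yes' = 135 + 137 = 272
Total weight = 109 + 166 + 300 + 135 + 342 + 124 + 182 + 132 + 188 + 259 + 137 = 2074
Weighted proportion = 272 / 2074 = 0.13114754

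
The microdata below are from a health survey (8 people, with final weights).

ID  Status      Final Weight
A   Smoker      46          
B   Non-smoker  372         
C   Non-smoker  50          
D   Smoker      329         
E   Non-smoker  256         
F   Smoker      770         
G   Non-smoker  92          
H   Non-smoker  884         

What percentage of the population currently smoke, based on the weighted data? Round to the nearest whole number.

Sum of weights for 'Smoker' = 46 + 329 + 770 = 1145
Total weight = 46 + 372 + 50 + 329 + 256 + 770 + 92 + 884 = 2799
Weighted proportion = 1145 / 2799 = 0.40907467 → 40.907467%

41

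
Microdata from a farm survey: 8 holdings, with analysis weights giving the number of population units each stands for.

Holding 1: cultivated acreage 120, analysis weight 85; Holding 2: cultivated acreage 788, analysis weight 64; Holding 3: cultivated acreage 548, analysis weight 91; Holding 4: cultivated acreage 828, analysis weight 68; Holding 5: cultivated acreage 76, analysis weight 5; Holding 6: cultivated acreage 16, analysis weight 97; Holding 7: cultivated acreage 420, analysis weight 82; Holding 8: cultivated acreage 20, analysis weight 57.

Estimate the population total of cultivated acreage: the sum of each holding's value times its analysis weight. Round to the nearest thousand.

Weighted total = 120×85 + 788×64 + 548×91 + 828×68 + 76×5 + 16×97 + 420×82 + 20×57
  = 10200 + 50432 + 49868 + 56304 + 380 + 1552 + 34440 + 1140 = 204316

204000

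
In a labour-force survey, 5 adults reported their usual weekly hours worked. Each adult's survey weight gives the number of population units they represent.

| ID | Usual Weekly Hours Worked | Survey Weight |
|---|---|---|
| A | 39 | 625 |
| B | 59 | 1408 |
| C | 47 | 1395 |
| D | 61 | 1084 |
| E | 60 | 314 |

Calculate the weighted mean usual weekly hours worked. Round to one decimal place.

Weighted sum = 39×625 + 59×1408 + 47×1395 + 61×1084 + 60×314
  = 24375 + 83072 + 65565 + 66124 + 18840 = 257976
Sum of weights = 625 + 1408 + 1395 + 1084 + 314 = 4826
Weighted mean = 257976 / 4826 = 53.45545

53.5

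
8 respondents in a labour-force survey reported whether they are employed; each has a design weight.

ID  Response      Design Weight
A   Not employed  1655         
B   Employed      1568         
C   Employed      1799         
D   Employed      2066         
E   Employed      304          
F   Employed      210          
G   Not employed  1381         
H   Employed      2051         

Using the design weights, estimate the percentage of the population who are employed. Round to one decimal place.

72.5

Sum of weights for 'Employed' = 1568 + 1799 + 2066 + 304 + 210 + 2051 = 7998
Total weight = 1655 + 1568 + 1799 + 2066 + 304 + 210 + 1381 + 2051 = 11034
Weighted proportion = 7998 / 11034 = 0.72485046 → 72.485046%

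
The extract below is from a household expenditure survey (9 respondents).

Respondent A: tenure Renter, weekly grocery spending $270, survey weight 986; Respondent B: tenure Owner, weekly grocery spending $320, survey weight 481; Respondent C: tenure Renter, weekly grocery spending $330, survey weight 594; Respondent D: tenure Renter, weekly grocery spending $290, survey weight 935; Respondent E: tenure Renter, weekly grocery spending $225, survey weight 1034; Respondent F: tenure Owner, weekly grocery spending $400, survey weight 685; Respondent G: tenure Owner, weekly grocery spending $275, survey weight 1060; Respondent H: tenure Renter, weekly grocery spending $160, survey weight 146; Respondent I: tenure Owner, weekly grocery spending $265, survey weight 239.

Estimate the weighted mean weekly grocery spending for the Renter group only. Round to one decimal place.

267.8

Renter rows: A, C, D, E, H
Weighted sum = 270×986 + 330×594 + 290×935 + 225×1034 + 160×146
  = 989400
Sum of weights = 986 + 594 + 935 + 1034 + 146 = 3695
Weighted mean = 989400 / 3695 = 267.76725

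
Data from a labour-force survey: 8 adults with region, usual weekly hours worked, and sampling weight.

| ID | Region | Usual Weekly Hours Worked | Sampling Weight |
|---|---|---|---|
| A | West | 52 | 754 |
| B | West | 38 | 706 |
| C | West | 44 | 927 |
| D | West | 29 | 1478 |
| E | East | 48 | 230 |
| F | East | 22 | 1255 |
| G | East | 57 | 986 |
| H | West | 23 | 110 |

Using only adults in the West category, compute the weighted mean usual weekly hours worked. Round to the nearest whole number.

38

West rows: A, B, C, D, H
Weighted sum = 152216
Sum of weights = 754 + 706 + 927 + 1478 + 110 = 3975
Weighted mean = 152216 / 3975 = 38.293333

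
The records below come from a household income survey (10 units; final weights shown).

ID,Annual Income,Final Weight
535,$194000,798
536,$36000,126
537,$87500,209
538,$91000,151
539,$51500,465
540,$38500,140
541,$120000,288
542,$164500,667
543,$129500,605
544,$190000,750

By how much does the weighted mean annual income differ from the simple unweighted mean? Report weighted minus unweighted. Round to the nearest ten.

29270

Unweighted sum = 194000 + 36000 + 87500 + 91000 + 51500 + 38500 + 120000 + 164500 + 129500 + 190000 = 1102500
Unweighted mean = 1102500 / 10 = 110250
Weighted sum = 194000×798 + 36000×126 + 87500×209 + 91000×151 + 51500×465 + 38500×140 + 120000×288 + 164500×667 + 129500×605 + 190000×750
  = 585843000
Sum of weights = 798 + 126 + 209 + 151 + 465 + 140 + 288 + 667 + 605 + 750 = 4199
Weighted mean = 585843000 / 4199 = 139519.65
Difference (weighted minus unweighted) = 29269.648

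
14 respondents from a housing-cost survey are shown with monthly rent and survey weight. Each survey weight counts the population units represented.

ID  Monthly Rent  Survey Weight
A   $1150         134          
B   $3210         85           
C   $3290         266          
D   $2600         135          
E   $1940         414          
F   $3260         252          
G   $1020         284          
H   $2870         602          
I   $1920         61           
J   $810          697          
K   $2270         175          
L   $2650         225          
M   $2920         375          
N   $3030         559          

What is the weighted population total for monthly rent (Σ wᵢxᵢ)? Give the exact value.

Weighted total = 9759150

9759150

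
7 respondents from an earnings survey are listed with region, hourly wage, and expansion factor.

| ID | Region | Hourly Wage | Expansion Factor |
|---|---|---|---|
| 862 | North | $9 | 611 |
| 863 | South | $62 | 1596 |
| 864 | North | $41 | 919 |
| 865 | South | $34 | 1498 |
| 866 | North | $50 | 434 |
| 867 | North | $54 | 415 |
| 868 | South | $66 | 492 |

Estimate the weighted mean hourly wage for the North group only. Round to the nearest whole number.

North rows: 862, 864, 866, 867
Weighted sum = 9×611 + 41×919 + 50×434 + 54×415
  = 5499 + 37679 + 21700 + 22410 = 87288
Sum of weights = 611 + 919 + 434 + 415 = 2379
Weighted mean = 87288 / 2379 = 36.691047

37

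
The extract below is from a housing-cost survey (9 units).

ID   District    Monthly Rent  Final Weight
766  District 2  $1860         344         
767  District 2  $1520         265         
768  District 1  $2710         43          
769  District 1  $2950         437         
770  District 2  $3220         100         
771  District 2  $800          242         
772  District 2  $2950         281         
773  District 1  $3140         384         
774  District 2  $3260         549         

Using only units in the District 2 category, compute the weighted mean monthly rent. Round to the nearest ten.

District 2 rows: 766, 767, 770, 771, 772, 774
Weighted sum = 4176930
Sum of weights = 344 + 265 + 100 + 242 + 281 + 549 = 1781
Weighted mean = 4176930 / 1781 = 2345.2723

2350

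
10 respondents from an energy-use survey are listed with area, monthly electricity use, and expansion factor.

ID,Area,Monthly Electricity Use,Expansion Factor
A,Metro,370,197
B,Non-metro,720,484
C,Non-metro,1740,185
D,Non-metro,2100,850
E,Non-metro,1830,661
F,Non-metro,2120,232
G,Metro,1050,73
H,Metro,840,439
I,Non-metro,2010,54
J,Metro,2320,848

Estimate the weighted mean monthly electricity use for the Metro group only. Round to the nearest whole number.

Metro rows: A, G, H, J
Weighted sum = 370×197 + 1050×73 + 840×439 + 2320×848
  = 72890 + 76650 + 368760 + 1967360 = 2485660
Sum of weights = 197 + 73 + 439 + 848 = 1557
Weighted mean = 2485660 / 1557 = 1596.4419

1596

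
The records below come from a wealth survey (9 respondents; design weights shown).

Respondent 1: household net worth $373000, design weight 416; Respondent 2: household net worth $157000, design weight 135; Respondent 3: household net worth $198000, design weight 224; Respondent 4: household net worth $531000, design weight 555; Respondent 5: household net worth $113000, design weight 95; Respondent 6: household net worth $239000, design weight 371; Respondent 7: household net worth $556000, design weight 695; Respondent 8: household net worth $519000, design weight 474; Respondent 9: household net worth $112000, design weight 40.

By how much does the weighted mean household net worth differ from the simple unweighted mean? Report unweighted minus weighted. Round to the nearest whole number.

Unweighted sum = 373000 + 157000 + 198000 + 531000 + 113000 + 239000 + 556000 + 519000 + 112000 = 2798000
Unweighted mean = 2798000 / 9 = 310888.89
Weighted sum = 373000×416 + 157000×135 + 198000×224 + 531000×555 + 113000×95 + 239000×371 + 556000×695 + 519000×474 + 112000×40
  = 155168000 + 21195000 + 44352000 + 294705000 + 10735000 + 88669000 + 386420000 + 246006000 + 4480000 = 1251730000
Sum of weights = 416 + 135 + 224 + 555 + 95 + 371 + 695 + 474 + 40 = 3005
Weighted mean = 1251730000 / 3005 = 416549.08
Difference (unweighted minus weighted) = -105660.2

-105660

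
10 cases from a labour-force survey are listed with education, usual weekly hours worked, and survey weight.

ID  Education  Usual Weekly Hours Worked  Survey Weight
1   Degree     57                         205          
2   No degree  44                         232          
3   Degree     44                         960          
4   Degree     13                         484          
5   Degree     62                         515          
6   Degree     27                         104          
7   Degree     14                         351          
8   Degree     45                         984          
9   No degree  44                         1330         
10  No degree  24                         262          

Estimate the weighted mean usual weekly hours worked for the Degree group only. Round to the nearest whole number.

40

Degree rows: 1, 3, 4, 5, 6, 7, 8
Weighted sum = 57×205 + 44×960 + 13×484 + 62×515 + 27×104 + 14×351 + 45×984
  = 144149
Sum of weights = 205 + 960 + 484 + 515 + 104 + 351 + 984 = 3603
Weighted mean = 144149 / 3603 = 40.008049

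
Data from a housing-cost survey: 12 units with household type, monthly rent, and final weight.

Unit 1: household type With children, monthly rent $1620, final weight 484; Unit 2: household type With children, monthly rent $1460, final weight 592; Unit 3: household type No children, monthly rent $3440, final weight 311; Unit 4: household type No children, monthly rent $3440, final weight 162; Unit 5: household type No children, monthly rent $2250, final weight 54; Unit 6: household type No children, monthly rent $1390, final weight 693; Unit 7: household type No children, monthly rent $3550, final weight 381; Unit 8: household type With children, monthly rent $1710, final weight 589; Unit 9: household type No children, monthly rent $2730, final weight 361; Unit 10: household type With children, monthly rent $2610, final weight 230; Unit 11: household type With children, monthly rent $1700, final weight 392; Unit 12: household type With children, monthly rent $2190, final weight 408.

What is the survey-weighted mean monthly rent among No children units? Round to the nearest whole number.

No children rows: 3, 4, 5, 6, 7, 9
Weighted sum = 3440×311 + 3440×162 + 2250×54 + 1390×693 + 3550×381 + 2730×361
  = 1069840 + 557280 + 121500 + 963270 + 1352550 + 985530 = 5049970
Sum of weights = 311 + 162 + 54 + 693 + 381 + 361 = 1962
Weighted mean = 5049970 / 1962 = 2573.8889

2574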